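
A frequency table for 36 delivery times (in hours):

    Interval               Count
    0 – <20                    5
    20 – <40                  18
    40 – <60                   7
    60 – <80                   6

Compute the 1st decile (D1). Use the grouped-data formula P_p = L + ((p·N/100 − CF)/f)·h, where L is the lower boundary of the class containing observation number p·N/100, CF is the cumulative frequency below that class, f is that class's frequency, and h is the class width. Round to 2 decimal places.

14.40

N = 36; target position k = 10/100 · 36 = 3.6.
Cumulative frequencies: 5, 23, 30, 36.
Observation 3.6 falls in the class 0 – <20.
L = 0, CF = 0, f = 5, h = 20.
P10 = 0 + ((3.6 − 0)/5)·20 = 0 + 14.4 = 14.4.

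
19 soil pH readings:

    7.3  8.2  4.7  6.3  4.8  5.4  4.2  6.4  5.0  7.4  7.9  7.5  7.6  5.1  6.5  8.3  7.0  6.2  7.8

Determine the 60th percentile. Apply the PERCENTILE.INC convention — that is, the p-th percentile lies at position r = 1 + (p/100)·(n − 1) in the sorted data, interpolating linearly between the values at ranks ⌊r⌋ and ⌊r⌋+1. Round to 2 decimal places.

Sorted: 4.2, 4.7, 4.8, 5.0, 5.1, 5.4, 6.2, 6.3, 6.4, 6.5, 7.0, 7.3, 7.4, 7.5, 7.6, 7.8, 7.9, 8.2, 8.3.
n = 19.
r = 1 + (60/100)·(19 − 1) = 1 + 10.8 = 11.8.
Rank 11 is 7.0 and rank 12 is 7.3.
Interpolate: 7.0 + 0.8·(7.3 − 7.0) = 7.0 + 0.8·0.3 = 7.24.

7.24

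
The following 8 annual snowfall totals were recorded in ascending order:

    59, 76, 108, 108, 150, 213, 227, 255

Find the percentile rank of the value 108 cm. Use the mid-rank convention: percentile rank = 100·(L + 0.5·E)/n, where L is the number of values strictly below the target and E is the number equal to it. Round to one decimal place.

37.5

Count below 108: L = 2; count equal: E = 2; n = 8.
Percentile rank = 100·(2 + 0.5·2)/8 = 100·3/8 = 37.5.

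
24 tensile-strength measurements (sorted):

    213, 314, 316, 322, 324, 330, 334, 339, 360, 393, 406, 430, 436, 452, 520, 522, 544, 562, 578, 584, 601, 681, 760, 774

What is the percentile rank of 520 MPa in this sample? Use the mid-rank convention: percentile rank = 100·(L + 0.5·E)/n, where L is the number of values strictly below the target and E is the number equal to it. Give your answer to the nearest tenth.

Count below 520: L = 14; count equal: E = 1; n = 24.
Percentile rank = 100·(14 + 0.5·1)/24 = 100·14.5/24 = 60.42.

60.4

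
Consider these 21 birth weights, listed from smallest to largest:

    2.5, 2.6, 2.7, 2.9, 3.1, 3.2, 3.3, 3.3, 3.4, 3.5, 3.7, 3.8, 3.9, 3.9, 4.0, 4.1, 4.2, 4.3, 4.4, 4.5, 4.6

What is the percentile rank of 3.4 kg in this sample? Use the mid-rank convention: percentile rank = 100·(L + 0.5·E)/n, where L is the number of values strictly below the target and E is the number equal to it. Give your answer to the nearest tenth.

40.5

Count below 3.4: L = 8; count equal: E = 1; n = 21.
Percentile rank = 100·(8 + 0.5·1)/21 = 100·8.5/21 = 40.48.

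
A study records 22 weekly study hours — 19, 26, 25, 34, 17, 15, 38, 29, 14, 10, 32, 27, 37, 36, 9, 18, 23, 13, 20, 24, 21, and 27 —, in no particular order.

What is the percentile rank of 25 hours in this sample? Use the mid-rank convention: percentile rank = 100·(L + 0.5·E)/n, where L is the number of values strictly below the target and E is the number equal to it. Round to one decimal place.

Sorted: 9, 10, 13, 14, 15, 17, 18, 19, 20, 21, 23, 24, 25, 26, 27, 27, 29, 32, 34, 36, 37, 38.
Count below 25: L = 12; count equal: E = 1; n = 22.
Percentile rank = 100·(12 + 0.5·1)/22 = 100·12.5/22 = 56.82.

56.8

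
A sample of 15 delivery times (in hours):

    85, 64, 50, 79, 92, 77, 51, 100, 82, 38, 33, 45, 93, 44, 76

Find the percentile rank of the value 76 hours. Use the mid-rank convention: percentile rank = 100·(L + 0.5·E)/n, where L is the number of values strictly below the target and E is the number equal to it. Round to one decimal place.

Sorted: 33, 38, 44, 45, 50, 51, 64, 76, 77, 79, 82, 85, 92, 93, 100.
Count below 76: L = 7; count equal: E = 1; n = 15.
Percentile rank = 100·(7 + 0.5·1)/15 = 100·7.5/15 = 50.

50.0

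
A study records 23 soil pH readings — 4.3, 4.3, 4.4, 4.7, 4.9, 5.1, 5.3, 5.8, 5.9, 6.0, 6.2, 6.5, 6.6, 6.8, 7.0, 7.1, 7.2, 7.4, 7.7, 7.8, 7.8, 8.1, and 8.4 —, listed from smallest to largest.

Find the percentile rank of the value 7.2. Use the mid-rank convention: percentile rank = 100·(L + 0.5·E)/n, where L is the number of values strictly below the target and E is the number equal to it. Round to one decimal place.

71.7

Count below 7.2: L = 16; count equal: E = 1; n = 23.
Percentile rank = 100·(16 + 0.5·1)/23 = 100·16.5/23 = 71.74.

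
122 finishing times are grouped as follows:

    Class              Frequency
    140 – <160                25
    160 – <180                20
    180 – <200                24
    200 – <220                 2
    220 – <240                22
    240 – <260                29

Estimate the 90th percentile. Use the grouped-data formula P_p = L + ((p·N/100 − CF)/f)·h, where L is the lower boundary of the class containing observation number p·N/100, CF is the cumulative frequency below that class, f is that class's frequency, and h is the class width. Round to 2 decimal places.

251.59

N = 122; target position k = 90/100 · 122 = 109.8.
Cumulative frequencies: 25, 45, 69, 71, 93, 122.
Observation 109.8 falls in the class 240 – <260.
L = 240, CF = 93, f = 29, h = 20.
P90 = 240 + ((109.8 − 93)/29)·20 = 240 + 11.5862 = 251.586.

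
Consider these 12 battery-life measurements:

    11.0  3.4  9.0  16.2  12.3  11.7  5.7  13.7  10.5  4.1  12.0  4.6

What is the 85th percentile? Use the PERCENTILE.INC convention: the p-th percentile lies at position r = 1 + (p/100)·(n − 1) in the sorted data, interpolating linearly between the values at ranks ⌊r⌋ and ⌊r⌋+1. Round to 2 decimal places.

Sorted: 3.4, 4.1, 4.6, 5.7, 9.0, 10.5, 11.0, 11.7, 12.0, 12.3, 13.7, 16.2.
n = 12.
r = 1 + (85/100)·(12 − 1) = 1 + 9.35 = 10.35.
Rank 10 is 12.3 and rank 11 is 13.7.
Interpolate: 12.3 + 0.35·(13.7 − 12.3) = 12.3 + 0.35·1.4 = 12.79.

12.79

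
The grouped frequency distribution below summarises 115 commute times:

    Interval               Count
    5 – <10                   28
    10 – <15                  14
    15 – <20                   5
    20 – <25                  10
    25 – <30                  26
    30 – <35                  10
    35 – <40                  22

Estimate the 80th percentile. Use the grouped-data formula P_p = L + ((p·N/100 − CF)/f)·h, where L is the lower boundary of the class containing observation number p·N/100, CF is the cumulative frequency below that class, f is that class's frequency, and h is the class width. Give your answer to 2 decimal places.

N = 115; target position k = 80/100 · 115 = 92.
Cumulative frequencies: 28, 42, 47, 57, 83, 93, 115.
Observation 92 falls in the class 30 – <35.
L = 30, CF = 83, f = 10, h = 5.
P80 = 30 + ((92 − 83)/10)·5 = 30 + 4.5 = 34.5.

34.50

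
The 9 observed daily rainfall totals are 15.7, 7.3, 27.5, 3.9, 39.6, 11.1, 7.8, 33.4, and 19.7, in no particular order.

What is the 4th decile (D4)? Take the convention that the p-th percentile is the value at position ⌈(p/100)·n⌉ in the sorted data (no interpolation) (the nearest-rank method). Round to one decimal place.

Sorted: 3.9, 7.3, 7.8, 11.1, 15.7, 19.7, 27.5, 33.4, 39.6.
n = 9.
Position = ⌈40/100 · 9⌉ = ⌈3.6⌉ = 4.
The value at rank 4 is 11.1.

11.1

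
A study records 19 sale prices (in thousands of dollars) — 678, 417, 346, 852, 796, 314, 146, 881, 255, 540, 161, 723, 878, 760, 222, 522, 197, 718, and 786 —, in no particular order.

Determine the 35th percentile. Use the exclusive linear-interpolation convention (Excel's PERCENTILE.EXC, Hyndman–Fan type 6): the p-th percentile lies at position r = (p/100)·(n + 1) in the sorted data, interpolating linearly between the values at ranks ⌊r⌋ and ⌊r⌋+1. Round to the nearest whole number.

Sorted: 146, 161, 197, 222, 255, 314, 346, 417, 522, 540, 678, 718, 723, 760, 786, 796, 852, 878, 881.
n = 19.
r = (35/100)·(19 + 1) = 7.
r is an integer, so P35 is the value at rank 7: 346.

346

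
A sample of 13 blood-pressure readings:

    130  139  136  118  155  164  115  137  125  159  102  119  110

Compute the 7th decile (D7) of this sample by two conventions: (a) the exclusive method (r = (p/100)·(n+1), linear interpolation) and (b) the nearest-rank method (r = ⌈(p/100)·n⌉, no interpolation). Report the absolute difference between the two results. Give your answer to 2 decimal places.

Sorted: 102, 110, 115, 118, 119, 125, 130, 136, 137, 139, 155, 159, 164.
n = 13.
(a) r = 9.8; between ranks 9 (137) and 10 (139): 138.6.
(b) the nearest-rank method: rank 10 → 139.
|138.6 − 139| = 0.4.

0.40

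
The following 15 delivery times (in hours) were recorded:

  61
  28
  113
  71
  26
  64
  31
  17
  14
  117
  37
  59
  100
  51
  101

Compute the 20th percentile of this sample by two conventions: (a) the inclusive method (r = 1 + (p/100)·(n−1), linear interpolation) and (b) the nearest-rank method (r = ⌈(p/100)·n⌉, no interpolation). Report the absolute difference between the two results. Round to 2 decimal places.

1.60

Sorted: 14, 17, 26, 28, 31, 37, 51, 59, 61, 64, 71, 100, 101, 113, 117.
n = 15.
(a) r = 3.8; between ranks 3 (26) and 4 (28): 27.6.
(b) the nearest-rank method: rank 3 → 26.
|27.6 − 26| = 1.6.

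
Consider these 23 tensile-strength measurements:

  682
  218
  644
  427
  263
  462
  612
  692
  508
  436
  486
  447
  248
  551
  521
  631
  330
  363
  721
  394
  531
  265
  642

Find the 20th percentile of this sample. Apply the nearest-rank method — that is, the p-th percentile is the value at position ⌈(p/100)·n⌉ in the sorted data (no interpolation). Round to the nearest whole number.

330

Sorted: 218, 248, 263, 265, 330, 363, 394, 427, 436, 447, 462, 486, 508, 521, 531, 551, 612, 631, 642, 644, 682, 692, 721.
n = 23.
Position = ⌈20/100 · 23⌉ = ⌈4.6⌉ = 5.
The value at rank 5 is 330.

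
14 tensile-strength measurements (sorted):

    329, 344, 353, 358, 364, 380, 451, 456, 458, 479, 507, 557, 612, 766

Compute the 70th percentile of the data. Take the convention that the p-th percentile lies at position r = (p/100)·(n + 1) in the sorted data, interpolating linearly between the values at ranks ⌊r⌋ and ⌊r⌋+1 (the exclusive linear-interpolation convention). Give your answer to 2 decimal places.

493.00

n = 14.
r = (70/100)·(14 + 1) = 10.5.
Rank 10 is 479 and rank 11 is 507.
Interpolate: 479 + 0.5·(507 − 479) = 479 + 0.5·28 = 493.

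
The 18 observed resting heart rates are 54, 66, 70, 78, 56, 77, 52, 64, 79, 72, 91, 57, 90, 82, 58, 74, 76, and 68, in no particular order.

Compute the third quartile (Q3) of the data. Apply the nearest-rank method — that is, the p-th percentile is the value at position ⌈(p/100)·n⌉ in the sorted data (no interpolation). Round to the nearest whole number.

Sorted: 52, 54, 56, 57, 58, 64, 66, 68, 70, 72, 74, 76, 77, 78, 79, 82, 90, 91.
n = 18.
Position = ⌈75/100 · 18⌉ = ⌈13.5⌉ = 14.
The value at rank 14 is 78.

78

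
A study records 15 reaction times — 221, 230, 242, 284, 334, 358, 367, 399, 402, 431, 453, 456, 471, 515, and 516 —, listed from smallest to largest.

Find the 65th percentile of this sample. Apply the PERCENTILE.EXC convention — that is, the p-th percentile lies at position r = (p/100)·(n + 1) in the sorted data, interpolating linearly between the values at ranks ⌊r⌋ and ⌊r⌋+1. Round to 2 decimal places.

n = 15.
r = (65/100)·(15 + 1) = 10.4.
Rank 10 is 431 and rank 11 is 453.
Interpolate: 431 + 0.4·(453 − 431) = 431 + 0.4·22 = 439.8.

439.80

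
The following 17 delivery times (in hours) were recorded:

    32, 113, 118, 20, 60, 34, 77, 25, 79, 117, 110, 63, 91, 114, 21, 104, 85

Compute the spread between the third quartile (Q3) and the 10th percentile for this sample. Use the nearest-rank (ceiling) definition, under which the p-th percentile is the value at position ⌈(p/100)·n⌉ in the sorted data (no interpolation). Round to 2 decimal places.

Sorted: 20, 21, 25, 32, 34, 60, 63, 77, 79, 85, 91, 104, 110, 113, 114, 117, 118.
n = 17.
P10: rank ⌈10/100·17⌉ = 2 → 21.
P75: rank ⌈75/100·17⌉ = 13 → 110.
Difference: 110 − 21 = 89.

89.00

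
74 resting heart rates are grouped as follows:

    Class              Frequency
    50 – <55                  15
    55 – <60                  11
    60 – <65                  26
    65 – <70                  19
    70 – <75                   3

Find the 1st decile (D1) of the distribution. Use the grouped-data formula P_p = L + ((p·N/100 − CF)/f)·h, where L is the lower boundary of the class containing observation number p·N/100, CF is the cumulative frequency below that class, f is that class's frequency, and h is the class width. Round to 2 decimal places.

52.47

N = 74; target position k = 10/100 · 74 = 7.4.
Cumulative frequencies: 15, 26, 52, 71, 74.
Observation 7.4 falls in the class 50 – <55.
L = 50, CF = 0, f = 15, h = 5.
P10 = 50 + ((7.4 − 0)/15)·5 = 50 + 2.46667 = 52.4667.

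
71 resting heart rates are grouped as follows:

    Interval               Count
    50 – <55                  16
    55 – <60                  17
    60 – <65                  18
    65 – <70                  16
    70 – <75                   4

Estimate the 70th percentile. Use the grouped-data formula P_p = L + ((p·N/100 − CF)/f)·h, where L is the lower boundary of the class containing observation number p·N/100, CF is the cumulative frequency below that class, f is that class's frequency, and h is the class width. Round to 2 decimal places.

N = 71; target position k = 70/100 · 71 = 49.7.
Cumulative frequencies: 16, 33, 51, 67, 71.
Observation 49.7 falls in the class 60 – <65.
L = 60, CF = 33, f = 18, h = 5.
P70 = 60 + ((49.7 − 33)/18)·5 = 60 + 4.63889 = 64.6389.

64.64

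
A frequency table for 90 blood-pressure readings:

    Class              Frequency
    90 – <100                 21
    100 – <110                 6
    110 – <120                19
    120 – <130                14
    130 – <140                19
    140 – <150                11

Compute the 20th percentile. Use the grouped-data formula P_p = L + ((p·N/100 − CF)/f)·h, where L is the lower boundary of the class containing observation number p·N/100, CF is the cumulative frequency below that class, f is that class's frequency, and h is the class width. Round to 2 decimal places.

98.57

N = 90; target position k = 20/100 · 90 = 18.
Cumulative frequencies: 21, 27, 46, 60, 79, 90.
Observation 18 falls in the class 90 – <100.
L = 90, CF = 0, f = 21, h = 10.
P20 = 90 + ((18 − 0)/21)·10 = 90 + 8.57143 = 98.5714.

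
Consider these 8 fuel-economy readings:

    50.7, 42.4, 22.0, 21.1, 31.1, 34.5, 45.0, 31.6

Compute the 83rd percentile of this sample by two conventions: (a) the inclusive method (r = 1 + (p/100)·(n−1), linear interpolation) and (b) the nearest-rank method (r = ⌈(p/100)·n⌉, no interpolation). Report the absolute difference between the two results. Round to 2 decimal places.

Sorted: 21.1, 22.0, 31.1, 31.6, 34.5, 42.4, 45.0, 50.7.
n = 8.
(a) r = 6.81; between ranks 6 (42.4) and 7 (45.0): 44.506.
(b) the nearest-rank method: rank 7 → 45.
|44.506 − 45| = 0.494.

0.49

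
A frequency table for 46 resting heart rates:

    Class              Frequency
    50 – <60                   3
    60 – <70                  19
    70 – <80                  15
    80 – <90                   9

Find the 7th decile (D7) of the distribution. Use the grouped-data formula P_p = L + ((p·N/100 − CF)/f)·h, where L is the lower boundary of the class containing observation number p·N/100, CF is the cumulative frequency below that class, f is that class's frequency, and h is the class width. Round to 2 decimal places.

N = 46; target position k = 70/100 · 46 = 32.2.
Cumulative frequencies: 3, 22, 37, 46.
Observation 32.2 falls in the class 70 – <80.
L = 70, CF = 22, f = 15, h = 10.
P70 = 70 + ((32.2 − 22)/15)·10 = 70 + 6.8 = 76.8.

76.80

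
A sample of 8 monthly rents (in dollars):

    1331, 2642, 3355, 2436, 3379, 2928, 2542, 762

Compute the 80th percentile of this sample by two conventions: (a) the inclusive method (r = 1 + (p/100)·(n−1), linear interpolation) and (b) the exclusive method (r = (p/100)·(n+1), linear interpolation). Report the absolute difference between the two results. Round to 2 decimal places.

175.60

Sorted: 762, 1331, 2436, 2542, 2642, 2928, 3355, 3379.
n = 8.
(a) r = 6.6; between ranks 6 (2928) and 7 (3355): 3184.2.
(b) r = 7.2; between ranks 7 (3355) and 8 (3379): 3359.8.
|3184.2 − 3359.8| = 175.6.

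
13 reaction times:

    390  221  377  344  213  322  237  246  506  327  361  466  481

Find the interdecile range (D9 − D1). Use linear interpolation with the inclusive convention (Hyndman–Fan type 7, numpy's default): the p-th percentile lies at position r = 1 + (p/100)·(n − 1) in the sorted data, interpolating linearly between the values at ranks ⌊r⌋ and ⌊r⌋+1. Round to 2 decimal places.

Sorted: 213, 221, 237, 246, 322, 327, 344, 361, 377, 390, 466, 481, 506.
n = 13.
P10: r = 2.2; ranks 2–3 are 221, 237; interpolating gives 224.2.
P90: r = 11.8; ranks 11–12 are 466, 481; interpolating gives 478.
Difference: 478 − 224.2 = 253.8.

253.80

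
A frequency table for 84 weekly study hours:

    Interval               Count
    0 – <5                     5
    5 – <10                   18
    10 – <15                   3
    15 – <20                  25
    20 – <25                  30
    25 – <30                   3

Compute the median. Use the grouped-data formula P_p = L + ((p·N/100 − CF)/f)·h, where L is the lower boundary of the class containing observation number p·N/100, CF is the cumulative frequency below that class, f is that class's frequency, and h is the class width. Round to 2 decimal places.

18.20

N = 84; target position k = 50/100 · 84 = 42.
Cumulative frequencies: 5, 23, 26, 51, 81, 84.
Observation 42 falls in the class 15 – <20.
L = 15, CF = 26, f = 25, h = 5.
P50 = 15 + ((42 − 26)/25)·5 = 15 + 3.2 = 18.2.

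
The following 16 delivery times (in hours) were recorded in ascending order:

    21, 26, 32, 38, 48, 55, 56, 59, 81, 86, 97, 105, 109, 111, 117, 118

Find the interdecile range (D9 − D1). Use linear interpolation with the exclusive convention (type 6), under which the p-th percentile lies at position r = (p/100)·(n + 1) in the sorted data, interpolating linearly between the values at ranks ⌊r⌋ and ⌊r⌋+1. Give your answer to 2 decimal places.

92.80

n = 16.
P10: r = 1.7; ranks 1–2 are 21, 26; interpolating gives 24.5.
P90: r = 15.3; ranks 15–16 are 117, 118; interpolating gives 117.3.
Difference: 117.3 − 24.5 = 92.8.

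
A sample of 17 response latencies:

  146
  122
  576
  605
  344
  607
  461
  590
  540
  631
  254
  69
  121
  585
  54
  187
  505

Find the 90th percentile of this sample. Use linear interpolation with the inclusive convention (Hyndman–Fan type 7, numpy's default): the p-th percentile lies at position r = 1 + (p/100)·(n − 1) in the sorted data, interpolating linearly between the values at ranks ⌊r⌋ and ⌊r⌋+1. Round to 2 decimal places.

605.80

Sorted: 54, 69, 121, 122, 146, 187, 254, 344, 461, 505, 540, 576, 585, 590, 605, 607, 631.
n = 17.
r = 1 + (90/100)·(17 − 1) = 1 + 14.4 = 15.4.
Rank 15 is 605 and rank 16 is 607.
Interpolate: 605 + 0.4·(607 − 605) = 605 + 0.4·2 = 605.8.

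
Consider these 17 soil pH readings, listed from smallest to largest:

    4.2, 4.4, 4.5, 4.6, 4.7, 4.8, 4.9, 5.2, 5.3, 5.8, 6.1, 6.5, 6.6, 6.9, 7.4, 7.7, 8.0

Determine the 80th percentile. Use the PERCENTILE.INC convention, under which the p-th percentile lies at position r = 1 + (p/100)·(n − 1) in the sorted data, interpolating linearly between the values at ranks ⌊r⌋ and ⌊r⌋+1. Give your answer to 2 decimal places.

n = 17.
r = 1 + (80/100)·(17 − 1) = 1 + 12.8 = 13.8.
Rank 13 is 6.6 and rank 14 is 6.9.
Interpolate: 6.6 + 0.8·(6.9 − 6.6) = 6.6 + 0.8·0.3 = 6.84.

6.84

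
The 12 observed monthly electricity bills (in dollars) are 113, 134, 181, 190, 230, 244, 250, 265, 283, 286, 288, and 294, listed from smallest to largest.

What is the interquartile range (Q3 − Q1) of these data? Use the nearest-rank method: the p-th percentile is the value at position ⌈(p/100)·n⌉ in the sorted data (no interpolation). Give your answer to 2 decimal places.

102.00

n = 12.
P25: rank ⌈25/100·12⌉ = 3 → 181.
P75: rank ⌈75/100·12⌉ = 9 → 283.
Difference: 283 − 181 = 102.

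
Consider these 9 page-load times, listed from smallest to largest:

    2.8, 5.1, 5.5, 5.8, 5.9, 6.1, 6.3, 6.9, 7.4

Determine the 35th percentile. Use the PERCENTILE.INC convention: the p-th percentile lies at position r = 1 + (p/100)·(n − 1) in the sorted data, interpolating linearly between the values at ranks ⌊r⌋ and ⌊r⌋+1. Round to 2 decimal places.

5.74

n = 9.
r = 1 + (35/100)·(9 − 1) = 1 + 2.8 = 3.8.
Rank 3 is 5.5 and rank 4 is 5.8.
Interpolate: 5.5 + 0.8·(5.8 − 5.5) = 5.5 + 0.8·0.3 = 5.74.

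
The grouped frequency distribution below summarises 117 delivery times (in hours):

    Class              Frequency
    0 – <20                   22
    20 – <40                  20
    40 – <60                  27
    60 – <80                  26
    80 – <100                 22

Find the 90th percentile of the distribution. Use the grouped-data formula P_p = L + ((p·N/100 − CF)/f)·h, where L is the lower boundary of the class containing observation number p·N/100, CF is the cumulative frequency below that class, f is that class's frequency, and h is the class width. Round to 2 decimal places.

N = 117; target position k = 90/100 · 117 = 105.3.
Cumulative frequencies: 22, 42, 69, 95, 117.
Observation 105.3 falls in the class 80 – <100.
L = 80, CF = 95, f = 22, h = 20.
P90 = 80 + ((105.3 − 95)/22)·20 = 80 + 9.36364 = 89.3636.

89.36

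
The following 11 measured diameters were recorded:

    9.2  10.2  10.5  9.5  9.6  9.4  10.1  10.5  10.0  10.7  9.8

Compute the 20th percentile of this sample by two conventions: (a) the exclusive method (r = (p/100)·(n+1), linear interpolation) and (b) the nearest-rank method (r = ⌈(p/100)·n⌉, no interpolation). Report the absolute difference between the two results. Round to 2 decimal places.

Sorted: 9.2, 9.4, 9.5, 9.6, 9.8, 10.0, 10.1, 10.2, 10.5, 10.5, 10.7.
n = 11.
(a) r = 2.4; between ranks 2 (9.4) and 3 (9.5): 9.44.
(b) the nearest-rank method: rank 3 → 9.5.
|9.44 − 9.5| = 0.06.

0.06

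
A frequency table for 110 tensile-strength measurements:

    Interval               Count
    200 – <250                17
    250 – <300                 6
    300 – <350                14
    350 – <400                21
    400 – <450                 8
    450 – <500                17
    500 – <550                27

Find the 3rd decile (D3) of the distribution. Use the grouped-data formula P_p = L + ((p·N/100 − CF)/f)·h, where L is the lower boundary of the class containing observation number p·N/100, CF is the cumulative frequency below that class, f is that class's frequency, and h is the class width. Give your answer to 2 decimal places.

335.71

N = 110; target position k = 30/100 · 110 = 33.
Cumulative frequencies: 17, 23, 37, 58, 66, 83, 110.
Observation 33 falls in the class 300 – <350.
L = 300, CF = 23, f = 14, h = 50.
P30 = 300 + ((33 − 23)/14)·50 = 300 + 35.7143 = 335.714.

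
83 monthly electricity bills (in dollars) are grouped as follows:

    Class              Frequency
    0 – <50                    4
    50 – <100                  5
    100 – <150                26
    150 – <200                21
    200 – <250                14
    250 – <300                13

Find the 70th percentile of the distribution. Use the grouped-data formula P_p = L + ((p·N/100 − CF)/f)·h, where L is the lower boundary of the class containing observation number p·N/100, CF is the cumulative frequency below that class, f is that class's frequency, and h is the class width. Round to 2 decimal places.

N = 83; target position k = 70/100 · 83 = 58.1.
Cumulative frequencies: 4, 9, 35, 56, 70, 83.
Observation 58.1 falls in the class 200 – <250.
L = 200, CF = 56, f = 14, h = 50.
P70 = 200 + ((58.1 − 56)/14)·50 = 200 + 7.5 = 207.5.

207.50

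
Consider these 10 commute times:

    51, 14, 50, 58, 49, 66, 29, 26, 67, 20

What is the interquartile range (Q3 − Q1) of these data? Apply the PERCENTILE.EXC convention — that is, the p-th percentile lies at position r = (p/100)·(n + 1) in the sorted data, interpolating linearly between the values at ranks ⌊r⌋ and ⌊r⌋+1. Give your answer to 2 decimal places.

Sorted: 14, 20, 26, 29, 49, 50, 51, 58, 66, 67.
n = 10.
P25: r = 2.75; ranks 2–3 are 20, 26; interpolating gives 24.5.
P75: r = 8.25; ranks 8–9 are 58, 66; interpolating gives 60.
Difference: 60 − 24.5 = 35.5.

35.50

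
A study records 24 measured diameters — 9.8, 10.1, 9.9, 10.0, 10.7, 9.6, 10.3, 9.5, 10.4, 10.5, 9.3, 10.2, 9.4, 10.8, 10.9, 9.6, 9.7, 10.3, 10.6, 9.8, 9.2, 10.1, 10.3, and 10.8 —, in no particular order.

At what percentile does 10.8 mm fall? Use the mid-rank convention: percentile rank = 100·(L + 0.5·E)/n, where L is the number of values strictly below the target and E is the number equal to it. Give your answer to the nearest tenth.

91.7

Sorted: 9.2, 9.3, 9.4, 9.5, 9.6, 9.6, 9.7, 9.8, 9.8, 9.9, 10.0, 10.1, 10.1, 10.2, 10.3, 10.3, 10.3, 10.4, 10.5, 10.6, 10.7, 10.8, 10.8, 10.9.
Count below 10.8: L = 21; count equal: E = 2; n = 24.
Percentile rank = 100·(21 + 0.5·2)/24 = 100·22/24 = 91.67.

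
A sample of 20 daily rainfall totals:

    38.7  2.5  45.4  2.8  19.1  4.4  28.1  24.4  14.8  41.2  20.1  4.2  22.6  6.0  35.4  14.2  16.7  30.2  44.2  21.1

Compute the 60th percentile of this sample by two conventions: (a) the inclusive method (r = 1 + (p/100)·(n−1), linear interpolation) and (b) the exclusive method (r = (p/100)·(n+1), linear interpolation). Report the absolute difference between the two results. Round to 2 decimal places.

0.36

Sorted: 2.5, 2.8, 4.2, 4.4, 6.0, 14.2, 14.8, 16.7, 19.1, 20.1, 21.1, 22.6, 24.4, 28.1, 30.2, 35.4, 38.7, 41.2, 44.2, 45.4.
n = 20.
(a) r = 12.4; between ranks 12 (22.6) and 13 (24.4): 23.32.
(b) r = 12.6; between ranks 12 (22.6) and 13 (24.4): 23.68.
|23.32 − 23.68| = 0.36.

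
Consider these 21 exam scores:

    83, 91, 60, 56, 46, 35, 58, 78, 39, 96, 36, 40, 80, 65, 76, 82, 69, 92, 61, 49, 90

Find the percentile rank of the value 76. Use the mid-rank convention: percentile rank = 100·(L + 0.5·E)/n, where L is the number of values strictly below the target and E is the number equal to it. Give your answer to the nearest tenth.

Sorted: 35, 36, 39, 40, 46, 49, 56, 58, 60, 61, 65, 69, 76, 78, 80, 82, 83, 90, 91, 92, 96.
Count below 76: L = 12; count equal: E = 1; n = 21.
Percentile rank = 100·(12 + 0.5·1)/21 = 100·12.5/21 = 59.52.

59.5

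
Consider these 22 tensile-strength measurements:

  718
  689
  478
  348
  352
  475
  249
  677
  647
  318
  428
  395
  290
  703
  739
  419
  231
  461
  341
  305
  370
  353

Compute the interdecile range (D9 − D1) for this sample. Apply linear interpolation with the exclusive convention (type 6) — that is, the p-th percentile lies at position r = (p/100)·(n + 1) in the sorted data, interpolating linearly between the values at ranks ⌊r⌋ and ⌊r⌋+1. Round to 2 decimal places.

Sorted: 231, 249, 290, 305, 318, 341, 348, 352, 353, 370, 395, 419, 428, 461, 475, 478, 647, 677, 689, 703, 718, 739.
n = 22.
P10: r = 2.3; ranks 2–3 are 249, 290; interpolating gives 261.3.
P90: r = 20.7; ranks 20–21 are 703, 718; interpolating gives 713.5.
Difference: 713.5 − 261.3 = 452.2.

452.20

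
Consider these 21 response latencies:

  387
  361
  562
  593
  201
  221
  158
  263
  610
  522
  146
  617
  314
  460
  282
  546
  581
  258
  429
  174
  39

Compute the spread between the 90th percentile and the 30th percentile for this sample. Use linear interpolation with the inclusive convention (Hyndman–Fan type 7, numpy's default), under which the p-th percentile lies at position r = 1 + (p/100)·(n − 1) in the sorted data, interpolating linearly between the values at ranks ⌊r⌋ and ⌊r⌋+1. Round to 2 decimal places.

335.00

Sorted: 39, 146, 158, 174, 201, 221, 258, 263, 282, 314, 361, 387, 429, 460, 522, 546, 562, 581, 593, 610, 617.
n = 21.
P30: r = 7 (integer) → 258.
P90: r = 19 (integer) → 593.
Difference: 593 − 258 = 335.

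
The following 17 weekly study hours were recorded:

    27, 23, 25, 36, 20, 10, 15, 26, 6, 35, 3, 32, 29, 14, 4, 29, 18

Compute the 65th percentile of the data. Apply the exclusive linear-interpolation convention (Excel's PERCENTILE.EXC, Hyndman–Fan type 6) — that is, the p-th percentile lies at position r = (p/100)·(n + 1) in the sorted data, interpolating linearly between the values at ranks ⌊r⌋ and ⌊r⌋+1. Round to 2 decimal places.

26.70

Sorted: 3, 4, 6, 10, 14, 15, 18, 20, 23, 25, 26, 27, 29, 29, 32, 35, 36.
n = 17.
r = (65/100)·(17 + 1) = 11.7.
Rank 11 is 26 and rank 12 is 27.
Interpolate: 26 + 0.7·(27 − 26) = 26 + 0.7·1 = 26.7.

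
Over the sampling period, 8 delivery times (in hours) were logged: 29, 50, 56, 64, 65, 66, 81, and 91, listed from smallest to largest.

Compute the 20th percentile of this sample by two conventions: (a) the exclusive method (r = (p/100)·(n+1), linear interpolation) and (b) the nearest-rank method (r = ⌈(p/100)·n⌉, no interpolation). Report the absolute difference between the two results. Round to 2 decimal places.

n = 8.
(a) r = 1.8; between ranks 1 (29) and 2 (50): 45.8.
(b) the nearest-rank method: rank 2 → 50.
|45.8 − 50| = 4.2.

4.20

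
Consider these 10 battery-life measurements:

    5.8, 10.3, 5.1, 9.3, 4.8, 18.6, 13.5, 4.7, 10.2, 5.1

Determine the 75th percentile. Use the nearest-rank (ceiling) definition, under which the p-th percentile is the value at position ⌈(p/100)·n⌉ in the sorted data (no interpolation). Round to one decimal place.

Sorted: 4.7, 4.8, 5.1, 5.1, 5.8, 9.3, 10.2, 10.3, 13.5, 18.6.
n = 10.
Position = ⌈75/100 · 10⌉ = ⌈7.5⌉ = 8.
The value at rank 8 is 10.3.

10.3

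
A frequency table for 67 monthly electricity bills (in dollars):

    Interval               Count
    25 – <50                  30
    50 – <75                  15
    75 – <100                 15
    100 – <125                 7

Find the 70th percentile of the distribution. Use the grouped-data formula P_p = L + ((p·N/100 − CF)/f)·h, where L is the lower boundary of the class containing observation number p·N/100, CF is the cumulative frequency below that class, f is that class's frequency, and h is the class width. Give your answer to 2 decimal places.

78.17

N = 67; target position k = 70/100 · 67 = 46.9.
Cumulative frequencies: 30, 45, 60, 67.
Observation 46.9 falls in the class 75 – <100.
L = 75, CF = 45, f = 15, h = 25.
P70 = 75 + ((46.9 − 45)/15)·25 = 75 + 3.16667 = 78.1667.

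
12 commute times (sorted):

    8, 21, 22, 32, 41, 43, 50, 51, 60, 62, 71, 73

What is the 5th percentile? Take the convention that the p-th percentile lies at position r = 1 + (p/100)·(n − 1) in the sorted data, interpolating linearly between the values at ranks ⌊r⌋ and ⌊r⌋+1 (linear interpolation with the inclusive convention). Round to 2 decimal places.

n = 12.
r = 1 + (5/100)·(12 − 1) = 1 + 0.55 = 1.55.
Rank 1 is 8 and rank 2 is 21.
Interpolate: 8 + 0.55·(21 − 8) = 8 + 0.55·13 = 15.15.

15.15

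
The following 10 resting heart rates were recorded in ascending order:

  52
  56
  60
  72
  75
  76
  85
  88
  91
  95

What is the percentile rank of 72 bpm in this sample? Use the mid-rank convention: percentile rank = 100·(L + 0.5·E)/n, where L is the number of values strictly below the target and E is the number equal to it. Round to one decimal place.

Count below 72: L = 3; count equal: E = 1; n = 10.
Percentile rank = 100·(3 + 0.5·1)/10 = 100·3.5/10 = 35.

35.0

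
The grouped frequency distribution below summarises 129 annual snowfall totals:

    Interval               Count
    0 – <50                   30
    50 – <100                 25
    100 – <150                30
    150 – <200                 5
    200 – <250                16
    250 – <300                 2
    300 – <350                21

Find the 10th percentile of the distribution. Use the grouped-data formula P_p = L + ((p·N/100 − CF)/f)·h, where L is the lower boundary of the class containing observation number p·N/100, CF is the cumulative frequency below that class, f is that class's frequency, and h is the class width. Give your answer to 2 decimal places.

N = 129; target position k = 10/100 · 129 = 12.9.
Cumulative frequencies: 30, 55, 85, 90, 106, 108, 129.
Observation 12.9 falls in the class 0 – <50.
L = 0, CF = 0, f = 30, h = 50.
P10 = 0 + ((12.9 − 0)/30)·50 = 0 + 21.5 = 21.5.

21.50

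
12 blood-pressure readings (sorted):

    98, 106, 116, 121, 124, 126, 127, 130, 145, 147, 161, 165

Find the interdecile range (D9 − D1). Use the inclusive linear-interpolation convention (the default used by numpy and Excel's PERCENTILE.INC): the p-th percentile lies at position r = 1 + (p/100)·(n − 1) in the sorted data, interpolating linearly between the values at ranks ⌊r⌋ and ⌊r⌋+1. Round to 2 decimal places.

52.60

n = 12.
P10: r = 2.1; ranks 2–3 are 106, 116; interpolating gives 107.
P90: r = 10.9; ranks 10–11 are 147, 161; interpolating gives 159.6.
Difference: 159.6 − 107 = 52.6.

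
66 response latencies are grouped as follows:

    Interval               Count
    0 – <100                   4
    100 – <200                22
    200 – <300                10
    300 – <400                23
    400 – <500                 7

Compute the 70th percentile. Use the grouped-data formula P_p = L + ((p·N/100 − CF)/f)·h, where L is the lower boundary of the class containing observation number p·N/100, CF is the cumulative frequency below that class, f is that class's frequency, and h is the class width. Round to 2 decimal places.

N = 66; target position k = 70/100 · 66 = 46.2.
Cumulative frequencies: 4, 26, 36, 59, 66.
Observation 46.2 falls in the class 300 – <400.
L = 300, CF = 36, f = 23, h = 100.
P70 = 300 + ((46.2 − 36)/23)·100 = 300 + 44.3478 = 344.348.

344.35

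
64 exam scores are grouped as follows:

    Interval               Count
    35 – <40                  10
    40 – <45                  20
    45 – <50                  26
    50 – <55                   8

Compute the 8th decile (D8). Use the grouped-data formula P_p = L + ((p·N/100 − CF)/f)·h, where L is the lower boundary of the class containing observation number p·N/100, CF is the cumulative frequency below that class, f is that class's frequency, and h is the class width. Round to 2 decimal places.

49.08

N = 64; target position k = 80/100 · 64 = 51.2.
Cumulative frequencies: 10, 30, 56, 64.
Observation 51.2 falls in the class 45 – <50.
L = 45, CF = 30, f = 26, h = 5.
P80 = 45 + ((51.2 − 30)/26)·5 = 45 + 4.07692 = 49.0769.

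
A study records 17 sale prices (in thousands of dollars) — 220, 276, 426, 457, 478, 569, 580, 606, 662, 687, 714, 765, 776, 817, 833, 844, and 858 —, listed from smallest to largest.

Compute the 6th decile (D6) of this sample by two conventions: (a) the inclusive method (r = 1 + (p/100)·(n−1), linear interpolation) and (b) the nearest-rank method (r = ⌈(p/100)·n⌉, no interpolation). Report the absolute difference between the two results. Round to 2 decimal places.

10.80

n = 17.
(a) r = 10.6; between ranks 10 (687) and 11 (714): 703.2.
(b) the nearest-rank method: rank 11 → 714.
|703.2 − 714| = 10.8.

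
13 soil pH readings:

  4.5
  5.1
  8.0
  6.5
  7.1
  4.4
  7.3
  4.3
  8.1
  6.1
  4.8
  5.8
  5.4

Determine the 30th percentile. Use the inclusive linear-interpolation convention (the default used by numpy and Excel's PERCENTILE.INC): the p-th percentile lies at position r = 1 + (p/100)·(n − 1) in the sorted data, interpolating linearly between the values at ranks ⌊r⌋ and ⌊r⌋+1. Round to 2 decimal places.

Sorted: 4.3, 4.4, 4.5, 4.8, 5.1, 5.4, 5.8, 6.1, 6.5, 7.1, 7.3, 8.0, 8.1.
n = 13.
r = 1 + (30/100)·(13 − 1) = 1 + 3.6 = 4.6.
Rank 4 is 4.8 and rank 5 is 5.1.
Interpolate: 4.8 + 0.6·(5.1 − 4.8) = 4.8 + 0.6·0.3 = 4.98.

4.98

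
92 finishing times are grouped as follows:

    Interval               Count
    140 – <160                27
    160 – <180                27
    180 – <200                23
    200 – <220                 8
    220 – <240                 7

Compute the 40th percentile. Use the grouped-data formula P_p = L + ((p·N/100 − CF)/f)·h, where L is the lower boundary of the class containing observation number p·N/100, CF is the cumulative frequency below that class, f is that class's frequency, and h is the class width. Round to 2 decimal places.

167.26

N = 92; target position k = 40/100 · 92 = 36.8.
Cumulative frequencies: 27, 54, 77, 85, 92.
Observation 36.8 falls in the class 160 – <180.
L = 160, CF = 27, f = 27, h = 20.
P40 = 160 + ((36.8 − 27)/27)·20 = 160 + 7.25926 = 167.259.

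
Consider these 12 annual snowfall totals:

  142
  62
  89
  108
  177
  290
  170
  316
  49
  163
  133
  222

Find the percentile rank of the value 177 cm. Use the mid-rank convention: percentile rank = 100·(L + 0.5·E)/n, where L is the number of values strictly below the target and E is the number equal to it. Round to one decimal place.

Sorted: 49, 62, 89, 108, 133, 142, 163, 170, 177, 222, 290, 316.
Count below 177: L = 8; count equal: E = 1; n = 12.
Percentile rank = 100·(8 + 0.5·1)/12 = 100·8.5/12 = 70.83.

70.8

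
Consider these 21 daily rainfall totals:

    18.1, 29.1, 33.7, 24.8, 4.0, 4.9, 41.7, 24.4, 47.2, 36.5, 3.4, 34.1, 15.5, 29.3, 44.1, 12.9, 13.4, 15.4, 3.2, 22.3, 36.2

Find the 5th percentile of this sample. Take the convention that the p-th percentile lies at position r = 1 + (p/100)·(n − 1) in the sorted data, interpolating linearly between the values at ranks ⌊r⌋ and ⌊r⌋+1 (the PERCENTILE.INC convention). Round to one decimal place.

Sorted: 3.2, 3.4, 4.0, 4.9, 12.9, 13.4, 15.4, 15.5, 18.1, 22.3, 24.4, 24.8, 29.1, 29.3, 33.7, 34.1, 36.2, 36.5, 41.7, 44.1, 47.2.
n = 21.
r = 1 + (5/100)·(21 − 1) = 1 + 1 = 2.
r is an integer, so P5 is the value at rank 2: 3.4.

3.4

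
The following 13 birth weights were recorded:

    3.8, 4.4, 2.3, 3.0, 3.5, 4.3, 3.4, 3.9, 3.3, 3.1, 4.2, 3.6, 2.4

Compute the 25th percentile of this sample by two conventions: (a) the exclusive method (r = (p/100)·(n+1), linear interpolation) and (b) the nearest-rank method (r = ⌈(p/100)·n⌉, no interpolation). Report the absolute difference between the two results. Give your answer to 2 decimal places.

0.05

Sorted: 2.3, 2.4, 3.0, 3.1, 3.3, 3.4, 3.5, 3.6, 3.8, 3.9, 4.2, 4.3, 4.4.
n = 13.
(a) r = 3.5; between ranks 3 (3.0) and 4 (3.1): 3.05.
(b) the nearest-rank method: rank 4 → 3.1.
|3.05 − 3.1| = 0.05.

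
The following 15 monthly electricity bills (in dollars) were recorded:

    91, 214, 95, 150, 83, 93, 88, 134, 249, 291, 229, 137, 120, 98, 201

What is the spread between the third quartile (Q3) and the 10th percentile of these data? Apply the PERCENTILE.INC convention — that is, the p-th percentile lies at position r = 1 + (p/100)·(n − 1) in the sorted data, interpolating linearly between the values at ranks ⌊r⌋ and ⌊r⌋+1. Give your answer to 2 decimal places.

Sorted: 83, 88, 91, 93, 95, 98, 120, 134, 137, 150, 201, 214, 229, 249, 291.
n = 15.
P10: r = 2.4; ranks 2–3 are 88, 91; interpolating gives 89.2.
P75: r = 11.5; ranks 11–12 are 201, 214; interpolating gives 207.5.
Difference: 207.5 − 89.2 = 118.3.

118.30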